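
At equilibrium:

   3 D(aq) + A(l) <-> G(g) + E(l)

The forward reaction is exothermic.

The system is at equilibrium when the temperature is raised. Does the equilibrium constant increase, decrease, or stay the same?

decreases

K depends on temperature via the van 't Hoff relation. The forward reaction is exothermic, so raising T decreases K.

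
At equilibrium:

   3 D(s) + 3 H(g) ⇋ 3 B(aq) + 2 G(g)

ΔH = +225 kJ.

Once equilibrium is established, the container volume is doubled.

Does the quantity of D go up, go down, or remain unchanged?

Gas moles: reactants 3, products 2 (Δn_gas = -1). Expansion shifts the system toward the side with more moles of gas — to the left.
The net shift is to the left. D is a reactant, so its amount increases.

increases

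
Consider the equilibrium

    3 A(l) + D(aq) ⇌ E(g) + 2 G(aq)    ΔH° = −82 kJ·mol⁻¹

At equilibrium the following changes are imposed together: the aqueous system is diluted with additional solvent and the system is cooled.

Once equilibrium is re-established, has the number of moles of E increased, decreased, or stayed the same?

increases

Dilution lowers every aqueous concentration by the same factor. Δn_aq = 2 − 1 = +1, so the system shifts toward the side with more dissolved moles — to the right.
The forward reaction is exothermic. Lowering T favours the exothermic direction — shift to the right.
The net shift is to the right. E is a product, so its amount increases.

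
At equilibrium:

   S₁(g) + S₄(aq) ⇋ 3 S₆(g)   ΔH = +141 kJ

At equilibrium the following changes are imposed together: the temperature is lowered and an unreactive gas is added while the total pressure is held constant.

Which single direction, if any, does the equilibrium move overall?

cannot be determined

The forward reaction is endothermic. Lowering T favours the exothermic direction — shift to the left.
Adding inert gas at constant total pressure expands the volume and lowers every reacting partial pressure. With Δn_gas = 3 − 1 = +2, Q moves away from K toward the side with fewer gas moles, so the system shifts toward the side with more gas moles — to the right.
The individual effects push in opposite directions; without quantitative information the net direction cannot be determined.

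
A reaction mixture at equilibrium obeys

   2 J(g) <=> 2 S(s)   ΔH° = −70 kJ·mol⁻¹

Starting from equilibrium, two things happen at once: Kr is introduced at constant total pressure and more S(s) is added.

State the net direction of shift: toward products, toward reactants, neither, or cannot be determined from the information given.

Adding inert gas at constant total pressure expands the volume and lowers every reacting partial pressure. With Δn_gas = 0 − 2 = -2, Q moves away from K toward the side with fewer gas moles, so the system shifts toward the side with more gas moles — to the left.
S is a pure solid; its activity is 1 regardless of amount, so Q is unaffected — no shift from this change.
Only the nonzero effect(s) matter; the net shift is to the left.

left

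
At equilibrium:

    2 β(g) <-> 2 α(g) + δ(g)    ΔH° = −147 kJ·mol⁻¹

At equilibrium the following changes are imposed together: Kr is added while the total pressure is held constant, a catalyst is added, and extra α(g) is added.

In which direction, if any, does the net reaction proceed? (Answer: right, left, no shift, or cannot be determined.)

Adding inert gas at constant total pressure expands the volume and lowers every reacting partial pressure. With Δn_gas = 3 − 2 = +1, Q moves away from K toward the side with fewer gas moles, so the system shifts toward the side with more gas moles — to the right.
A catalyst speeds both forward and reverse rates equally; it changes neither Q nor K — no shift from this change.
Adding α (g), a product, drives the reaction to the left.
The individual effects push in opposite directions; without quantitative information the net direction cannot be determined.

cannot be determined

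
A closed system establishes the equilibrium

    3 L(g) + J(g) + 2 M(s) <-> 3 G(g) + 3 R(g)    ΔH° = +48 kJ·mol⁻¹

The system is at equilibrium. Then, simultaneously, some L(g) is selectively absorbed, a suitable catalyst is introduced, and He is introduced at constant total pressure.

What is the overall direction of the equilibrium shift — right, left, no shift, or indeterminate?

Removing L (g), a reactant, drives the reaction to the left.
A catalyst speeds both forward and reverse rates equally; it changes neither Q nor K — no shift from this change.
Adding inert gas at constant total pressure expands the volume and lowers every reacting partial pressure. With Δn_gas = 6 − 4 = +2, Q moves away from K toward the side with fewer gas moles, so the system shifts toward the side with more gas moles — to the right.
The individual effects push in opposite directions; without quantitative information the net direction cannot be determined.

cannot be determined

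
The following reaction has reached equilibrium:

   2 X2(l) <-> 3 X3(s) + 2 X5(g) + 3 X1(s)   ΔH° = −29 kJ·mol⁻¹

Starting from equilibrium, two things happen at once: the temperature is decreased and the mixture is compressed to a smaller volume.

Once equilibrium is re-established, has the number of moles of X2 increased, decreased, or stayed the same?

The forward reaction is exothermic. Lowering T favours the exothermic direction — shift to the right.
Gas moles: reactants 0, products 2 (Δn_gas = +2). Compression shifts the system toward the side with fewer moles of gas — to the left.
The two effects oppose each other, so the net shift — and hence the change in X2 — cannot be determined from the given information.

cannot be determined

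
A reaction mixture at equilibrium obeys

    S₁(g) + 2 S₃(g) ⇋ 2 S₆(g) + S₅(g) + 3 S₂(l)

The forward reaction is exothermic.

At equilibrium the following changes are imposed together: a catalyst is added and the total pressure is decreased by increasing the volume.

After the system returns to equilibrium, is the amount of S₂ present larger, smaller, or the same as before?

unchanged

A catalyst speeds both forward and reverse rates equally; it changes neither Q nor K — no shift from this change.
Gas moles: reactants 3, products 3. Δn_gas = 0, so a volume change leaves Q equal to K — no shift from this change.
No net shift occurs, so the amount of S₂ is unchanged.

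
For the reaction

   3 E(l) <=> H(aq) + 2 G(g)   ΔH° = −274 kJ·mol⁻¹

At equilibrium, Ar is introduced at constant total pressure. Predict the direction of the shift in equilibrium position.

right

Adding inert gas at constant total pressure expands the volume and lowers every reacting partial pressure. With Δn_gas = 2 − 0 = +2, Q moves away from K toward the side with fewer gas moles, so the system shifts toward the side with more gas moles — to the right.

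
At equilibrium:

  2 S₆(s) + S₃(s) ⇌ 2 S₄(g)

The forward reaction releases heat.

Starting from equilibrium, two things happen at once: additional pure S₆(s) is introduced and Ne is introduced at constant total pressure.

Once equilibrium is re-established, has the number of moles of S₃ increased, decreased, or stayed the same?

S₆ is a pure solid; its activity is 1 regardless of amount, so Q is unaffected — no shift from this change.
Adding inert gas at constant total pressure expands the volume and lowers every reacting partial pressure. With Δn_gas = 2 − 0 = +2, Q moves away from K toward the side with fewer gas moles, so the system shifts toward the side with more gas moles — to the right.
The net shift is to the right. S₃ is a reactant, so its amount decreases.

decreases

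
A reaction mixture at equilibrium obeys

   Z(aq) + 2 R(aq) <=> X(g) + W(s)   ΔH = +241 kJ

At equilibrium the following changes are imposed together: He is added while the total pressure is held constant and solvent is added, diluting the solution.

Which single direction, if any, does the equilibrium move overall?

cannot be determined

Adding inert gas at constant total pressure expands the volume and lowers every reacting partial pressure. With Δn_gas = 1 − 0 = +1, Q moves away from K toward the side with fewer gas moles, so the system shifts toward the side with more gas moles — to the right.
Dilution lowers every aqueous concentration by the same factor. Δn_aq = 0 − 3 = -3, so the system shifts toward the side with more dissolved moles — to the left.
The individual effects push in opposite directions; without quantitative information the net direction cannot be determined.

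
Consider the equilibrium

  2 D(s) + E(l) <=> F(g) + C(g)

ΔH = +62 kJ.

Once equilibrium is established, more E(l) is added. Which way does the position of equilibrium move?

E is a pure liquid; its activity is 1 regardless of amount, so Q is unaffected — no shift from this change.

no shift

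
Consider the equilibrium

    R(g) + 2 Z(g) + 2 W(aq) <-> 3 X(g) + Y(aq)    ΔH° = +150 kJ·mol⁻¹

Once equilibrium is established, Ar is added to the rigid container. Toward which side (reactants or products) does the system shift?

At constant volume, adding an inert gas leaves every reacting species' partial pressure unchanged, so Q is unchanged — no shift from this change.

no shift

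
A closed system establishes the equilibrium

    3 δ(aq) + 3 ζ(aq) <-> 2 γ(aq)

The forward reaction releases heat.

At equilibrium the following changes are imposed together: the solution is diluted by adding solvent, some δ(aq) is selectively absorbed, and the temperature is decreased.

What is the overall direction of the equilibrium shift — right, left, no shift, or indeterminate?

Dilution lowers every aqueous concentration by the same factor. Δn_aq = 2 − 6 = -4, so the system shifts toward the side with more dissolved moles — to the left.
Removing δ (aq), a reactant, drives the reaction to the left.
The forward reaction is exothermic. Lowering T favours the exothermic direction — shift to the right.
The individual effects push in opposite directions; without quantitative information the net direction cannot be determined.

cannot be determined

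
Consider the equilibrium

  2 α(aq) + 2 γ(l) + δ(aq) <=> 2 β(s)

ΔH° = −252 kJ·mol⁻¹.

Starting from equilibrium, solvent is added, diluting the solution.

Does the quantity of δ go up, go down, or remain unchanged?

increases

Dilution lowers every aqueous concentration by the same factor. Δn_aq = 0 − 3 = -3, so the system shifts toward the side with more dissolved moles — to the left.
The net shift is to the left. δ is a reactant, so its amount increases.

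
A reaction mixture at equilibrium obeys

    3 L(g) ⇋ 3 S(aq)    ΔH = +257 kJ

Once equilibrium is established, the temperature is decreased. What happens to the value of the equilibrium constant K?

decreases

K depends on temperature via the van 't Hoff relation. The forward reaction is endothermic, so lowering T decreases K.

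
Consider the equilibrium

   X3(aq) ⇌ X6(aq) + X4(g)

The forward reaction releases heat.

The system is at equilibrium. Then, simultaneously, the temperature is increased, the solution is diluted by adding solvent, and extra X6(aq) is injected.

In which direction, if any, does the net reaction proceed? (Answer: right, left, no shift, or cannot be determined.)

The forward reaction is exothermic. Raising T favours the endothermic direction — shift to the left.
Dilution scales every aqueous concentration by the same factor. Δn_aq = 1 − 1 = 0, so Q is unchanged — no shift.
Adding X6 (aq), a product, drives the reaction to the left.
Only the nonzero effect(s) matter; the net shift is to the left.

left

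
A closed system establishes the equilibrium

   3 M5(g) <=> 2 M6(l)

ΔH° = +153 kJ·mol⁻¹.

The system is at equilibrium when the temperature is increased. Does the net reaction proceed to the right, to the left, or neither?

right

The forward reaction is endothermic. Raising T favours the endothermic direction — shift to the right.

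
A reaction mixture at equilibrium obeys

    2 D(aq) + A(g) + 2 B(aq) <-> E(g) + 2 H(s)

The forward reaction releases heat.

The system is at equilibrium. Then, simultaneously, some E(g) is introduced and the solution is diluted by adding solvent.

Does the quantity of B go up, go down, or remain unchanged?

Adding E (g), a product, drives the reaction to the left.
Dilution lowers every aqueous concentration by the same factor. Δn_aq = 0 − 4 = -4, so the system shifts toward the side with more dissolved moles — to the left.
The net shift is to the left. B is a reactant, so its amount increases.

increases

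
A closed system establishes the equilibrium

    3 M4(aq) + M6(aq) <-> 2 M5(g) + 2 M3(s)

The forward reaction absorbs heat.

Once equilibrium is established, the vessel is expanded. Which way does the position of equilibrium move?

right

Gas moles: reactants 0, products 2 (Δn_gas = +2). Expansion shifts the system toward the side with more moles of gas — to the right.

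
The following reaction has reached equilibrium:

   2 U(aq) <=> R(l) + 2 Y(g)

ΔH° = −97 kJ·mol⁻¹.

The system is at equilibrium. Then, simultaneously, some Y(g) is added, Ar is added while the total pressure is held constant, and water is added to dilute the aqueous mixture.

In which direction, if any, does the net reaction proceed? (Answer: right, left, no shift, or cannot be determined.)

cannot be determined

Adding Y (g), a product, drives the reaction to the left.
Adding inert gas at constant total pressure expands the volume and lowers every reacting partial pressure. With Δn_gas = 2 − 0 = +2, Q moves away from K toward the side with fewer gas moles, so the system shifts toward the side with more gas moles — to the right.
Dilution lowers every aqueous concentration by the same factor. Δn_aq = 0 − 2 = -2, so the system shifts toward the side with more dissolved moles — to the left.
The individual effects push in opposite directions; without quantitative information the net direction cannot be determined.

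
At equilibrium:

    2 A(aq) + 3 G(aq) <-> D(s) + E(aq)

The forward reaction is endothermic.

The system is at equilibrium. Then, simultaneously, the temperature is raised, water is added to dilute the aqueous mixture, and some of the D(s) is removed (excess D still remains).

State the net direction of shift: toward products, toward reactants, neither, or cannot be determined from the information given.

The forward reaction is endothermic. Raising T favours the endothermic direction — shift to the right.
Dilution lowers every aqueous concentration by the same factor. Δn_aq = 1 − 5 = -4, so the system shifts toward the side with more dissolved moles — to the left.
D is a pure solid; its activity is 1 regardless of amount, so Q is unaffected — no shift from this change.
The individual effects push in opposite directions; without quantitative information the net direction cannot be determined.

cannot be determined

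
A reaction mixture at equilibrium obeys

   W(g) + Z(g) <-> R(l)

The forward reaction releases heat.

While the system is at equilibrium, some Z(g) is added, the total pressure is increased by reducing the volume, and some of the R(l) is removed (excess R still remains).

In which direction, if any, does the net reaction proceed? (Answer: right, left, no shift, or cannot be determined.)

Adding Z (g), a reactant, drives the reaction to the right.
Gas moles: reactants 2, products 0 (Δn_gas = -2). Compression shifts the system toward the side with fewer moles of gas — to the right.
R is a pure liquid; its activity is 1 regardless of amount, so Q is unaffected — no shift from this change.
Only the nonzero effect(s) matter; the net shift is to the right.

right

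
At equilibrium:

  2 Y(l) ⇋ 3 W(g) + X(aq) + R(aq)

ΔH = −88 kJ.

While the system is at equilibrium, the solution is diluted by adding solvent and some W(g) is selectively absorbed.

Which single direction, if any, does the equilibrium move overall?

Dilution lowers every aqueous concentration by the same factor. Δn_aq = 2 − 0 = +2, so the system shifts toward the side with more dissolved moles — to the right.
Removing W (g), a product, drives the reaction to the right.
All effects act in the same direction — net shift to the right.

right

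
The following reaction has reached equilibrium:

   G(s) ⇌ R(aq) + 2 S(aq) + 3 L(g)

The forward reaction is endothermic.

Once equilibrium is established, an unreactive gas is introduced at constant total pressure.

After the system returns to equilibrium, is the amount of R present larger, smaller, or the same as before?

Adding inert gas at constant total pressure expands the volume and lowers every reacting partial pressure. With Δn_gas = 3 − 0 = +3, Q moves away from K toward the side with fewer gas moles, so the system shifts toward the side with more gas moles — to the right.
The net shift is to the right. R is a product, so its amount increases.

increases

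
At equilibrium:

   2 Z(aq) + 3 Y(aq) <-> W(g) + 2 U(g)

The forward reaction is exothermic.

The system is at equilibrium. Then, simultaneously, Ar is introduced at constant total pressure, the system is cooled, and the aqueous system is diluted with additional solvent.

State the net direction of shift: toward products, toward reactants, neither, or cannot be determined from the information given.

cannot be determined

Adding inert gas at constant total pressure expands the volume and lowers every reacting partial pressure. With Δn_gas = 3 − 0 = +3, Q moves away from K toward the side with fewer gas moles, so the system shifts toward the side with more gas moles — to the right.
The forward reaction is exothermic. Lowering T favours the exothermic direction — shift to the right.
Dilution lowers every aqueous concentration by the same factor. Δn_aq = 0 − 5 = -5, so the system shifts toward the side with more dissolved moles — to the left.
The individual effects push in opposite directions; without quantitative information the net direction cannot be determined.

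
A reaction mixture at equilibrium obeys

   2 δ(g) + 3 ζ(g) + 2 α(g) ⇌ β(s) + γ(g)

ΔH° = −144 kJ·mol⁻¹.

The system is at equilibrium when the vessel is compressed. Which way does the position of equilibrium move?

right

Gas moles: reactants 7, products 1 (Δn_gas = -6). Compression shifts the system toward the side with fewer moles of gas — to the right.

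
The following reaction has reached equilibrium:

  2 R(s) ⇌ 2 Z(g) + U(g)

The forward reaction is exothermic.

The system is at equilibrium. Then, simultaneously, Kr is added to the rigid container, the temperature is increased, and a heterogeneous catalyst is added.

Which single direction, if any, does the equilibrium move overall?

left

At constant volume, adding an inert gas leaves every reacting species' partial pressure unchanged, so Q is unchanged — no shift from this change.
The forward reaction is exothermic. Raising T favours the endothermic direction — shift to the left.
A catalyst speeds both forward and reverse rates equally; it changes neither Q nor K — no shift from this change.
Only the nonzero effect(s) matter; the net shift is to the left.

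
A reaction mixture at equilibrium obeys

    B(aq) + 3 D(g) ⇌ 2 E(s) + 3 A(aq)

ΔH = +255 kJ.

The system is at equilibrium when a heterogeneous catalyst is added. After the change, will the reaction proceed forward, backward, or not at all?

A catalyst speeds both forward and reverse rates equally; it changes neither Q nor K — no shift from this change.

no shift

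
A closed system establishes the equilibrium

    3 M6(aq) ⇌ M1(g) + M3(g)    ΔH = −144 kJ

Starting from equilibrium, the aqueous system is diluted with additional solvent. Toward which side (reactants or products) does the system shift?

Dilution lowers every aqueous concentration by the same factor. Δn_aq = 0 − 3 = -3, so the system shifts toward the side with more dissolved moles — to the left.

left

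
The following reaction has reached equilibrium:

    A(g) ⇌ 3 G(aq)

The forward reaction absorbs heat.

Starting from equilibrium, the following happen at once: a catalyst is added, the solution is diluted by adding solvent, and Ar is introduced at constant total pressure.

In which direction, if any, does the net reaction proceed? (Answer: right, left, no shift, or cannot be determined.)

A catalyst speeds both forward and reverse rates equally; it changes neither Q nor K — no shift from this change.
Dilution lowers every aqueous concentration by the same factor. Δn_aq = 3 − 0 = +3, so the system shifts toward the side with more dissolved moles — to the right.
Adding inert gas at constant total pressure expands the volume and lowers every reacting partial pressure. With Δn_gas = 0 − 1 = -1, Q moves away from K toward the side with fewer gas moles, so the system shifts toward the side with more gas moles — to the left.
The individual effects push in opposite directions; without quantitative information the net direction cannot be determined.

cannot be determined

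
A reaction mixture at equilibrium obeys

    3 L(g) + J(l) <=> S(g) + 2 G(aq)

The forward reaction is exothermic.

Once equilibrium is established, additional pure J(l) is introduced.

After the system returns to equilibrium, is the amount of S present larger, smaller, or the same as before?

unchanged

J is a pure liquid; its activity is 1 regardless of amount, so Q is unaffected — no shift from this change.
No net shift occurs, so the amount of S is unchanged.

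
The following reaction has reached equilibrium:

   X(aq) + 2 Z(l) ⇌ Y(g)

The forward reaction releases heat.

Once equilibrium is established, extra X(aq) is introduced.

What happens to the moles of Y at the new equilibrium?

Adding X (aq), a reactant, drives the reaction to the right.
The net shift is to the right. Y is a product, so its amount increases.

increases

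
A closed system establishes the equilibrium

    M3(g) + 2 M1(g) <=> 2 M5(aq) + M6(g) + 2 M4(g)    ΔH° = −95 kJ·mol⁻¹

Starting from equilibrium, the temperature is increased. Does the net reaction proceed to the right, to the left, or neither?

The forward reaction is exothermic. Raising T favours the endothermic direction — shift to the left.

left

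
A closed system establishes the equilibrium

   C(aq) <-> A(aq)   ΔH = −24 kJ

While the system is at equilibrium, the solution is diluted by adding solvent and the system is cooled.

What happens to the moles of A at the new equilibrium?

Dilution scales every aqueous concentration by the same factor. Δn_aq = 1 − 1 = 0, so Q is unchanged — no shift.
The forward reaction is exothermic. Lowering T favours the exothermic direction — shift to the right.
The net shift is to the right. A is a product, so its amount increases.

increases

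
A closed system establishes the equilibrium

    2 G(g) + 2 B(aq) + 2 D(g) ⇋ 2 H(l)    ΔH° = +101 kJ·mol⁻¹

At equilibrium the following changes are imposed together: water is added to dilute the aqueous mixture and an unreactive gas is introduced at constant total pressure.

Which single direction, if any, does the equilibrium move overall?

left

Dilution lowers every aqueous concentration by the same factor. Δn_aq = 0 − 2 = -2, so the system shifts toward the side with more dissolved moles — to the left.
Adding inert gas at constant total pressure expands the volume and lowers every reacting partial pressure. With Δn_gas = 0 − 4 = -4, Q moves away from K toward the side with fewer gas moles, so the system shifts toward the side with more gas moles — to the left.
All effects act in the same direction — net shift to the left.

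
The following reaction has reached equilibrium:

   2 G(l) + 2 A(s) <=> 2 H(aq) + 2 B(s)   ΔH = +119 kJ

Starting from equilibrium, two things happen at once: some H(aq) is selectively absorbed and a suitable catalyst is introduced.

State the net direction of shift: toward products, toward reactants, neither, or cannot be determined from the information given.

Removing H (aq), a product, drives the reaction to the right.
A catalyst speeds both forward and reverse rates equally; it changes neither Q nor K — no shift from this change.
Only the nonzero effect(s) matter; the net shift is to the right.

right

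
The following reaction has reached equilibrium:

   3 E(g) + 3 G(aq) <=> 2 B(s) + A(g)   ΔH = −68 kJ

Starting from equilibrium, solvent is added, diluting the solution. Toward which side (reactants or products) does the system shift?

Dilution lowers every aqueous concentration by the same factor. Δn_aq = 0 − 3 = -3, so the system shifts toward the side with more dissolved moles — to the left.

left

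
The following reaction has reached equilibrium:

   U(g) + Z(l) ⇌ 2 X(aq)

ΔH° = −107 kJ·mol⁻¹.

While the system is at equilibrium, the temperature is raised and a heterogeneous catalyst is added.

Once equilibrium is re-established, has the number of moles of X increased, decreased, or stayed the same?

The forward reaction is exothermic. Raising T favours the endothermic direction — shift to the left.
A catalyst speeds both forward and reverse rates equally; it changes neither Q nor K — no shift from this change.
The net shift is to the left. X is a product, so its amount decreases.

decreases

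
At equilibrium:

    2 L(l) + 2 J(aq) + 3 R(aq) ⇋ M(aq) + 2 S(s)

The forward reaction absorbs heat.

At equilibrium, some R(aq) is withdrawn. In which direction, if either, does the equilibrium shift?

left

Removing R (aq), a reactant, drives the reaction to the left.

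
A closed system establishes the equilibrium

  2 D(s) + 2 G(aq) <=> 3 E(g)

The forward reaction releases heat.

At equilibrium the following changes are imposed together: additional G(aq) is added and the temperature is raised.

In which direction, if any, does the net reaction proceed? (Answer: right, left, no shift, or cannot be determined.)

cannot be determined

Adding G (aq), a reactant, drives the reaction to the right.
The forward reaction is exothermic. Raising T favours the endothermic direction — shift to the left.
The individual effects push in opposite directions; without quantitative information the net direction cannot be determined.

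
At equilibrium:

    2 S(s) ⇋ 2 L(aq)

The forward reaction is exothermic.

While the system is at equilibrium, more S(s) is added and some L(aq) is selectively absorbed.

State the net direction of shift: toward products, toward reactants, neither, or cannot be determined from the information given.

S is a pure solid; its activity is 1 regardless of amount, so Q is unaffected — no shift from this change.
Removing L (aq), a product, drives the reaction to the right.
Only the nonzero effect(s) matter; the net shift is to the right.

right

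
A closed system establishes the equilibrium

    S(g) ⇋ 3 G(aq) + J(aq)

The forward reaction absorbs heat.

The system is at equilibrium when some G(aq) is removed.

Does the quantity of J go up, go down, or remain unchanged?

Removing G (aq), a product, drives the reaction to the right.
The net shift is to the right. J is a product, so its amount increases.

increases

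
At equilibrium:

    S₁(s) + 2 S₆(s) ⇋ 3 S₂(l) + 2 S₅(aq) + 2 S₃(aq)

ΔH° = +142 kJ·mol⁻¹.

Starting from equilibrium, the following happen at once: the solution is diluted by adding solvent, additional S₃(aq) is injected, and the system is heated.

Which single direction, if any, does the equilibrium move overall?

cannot be determined

Dilution lowers every aqueous concentration by the same factor. Δn_aq = 4 − 0 = +4, so the system shifts toward the side with more dissolved moles — to the right.
Adding S₃ (aq), a product, drives the reaction to the left.
The forward reaction is endothermic. Raising T favours the endothermic direction — shift to the right.
The individual effects push in opposite directions; without quantitative information the net direction cannot be determined.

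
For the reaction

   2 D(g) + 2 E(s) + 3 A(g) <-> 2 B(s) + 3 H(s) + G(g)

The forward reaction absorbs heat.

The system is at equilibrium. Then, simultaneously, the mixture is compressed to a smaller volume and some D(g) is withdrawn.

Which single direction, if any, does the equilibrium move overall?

Gas moles: reactants 5, products 1 (Δn_gas = -4). Compression shifts the system toward the side with fewer moles of gas — to the right.
Removing D (g), a reactant, drives the reaction to the left.
The individual effects push in opposite directions; without quantitative information the net direction cannot be determined.

cannot be determined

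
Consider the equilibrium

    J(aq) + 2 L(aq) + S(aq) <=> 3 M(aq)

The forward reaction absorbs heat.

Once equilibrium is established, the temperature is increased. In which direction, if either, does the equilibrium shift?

The forward reaction is endothermic. Raising T favours the endothermic direction — shift to the right.

right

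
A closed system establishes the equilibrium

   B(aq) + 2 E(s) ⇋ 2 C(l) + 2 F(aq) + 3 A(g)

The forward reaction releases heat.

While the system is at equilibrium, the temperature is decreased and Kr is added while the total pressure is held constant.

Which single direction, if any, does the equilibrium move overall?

right

The forward reaction is exothermic. Lowering T favours the exothermic direction — shift to the right.
Adding inert gas at constant total pressure expands the volume and lowers every reacting partial pressure. With Δn_gas = 3 − 0 = +3, Q moves away from K toward the side with fewer gas moles, so the system shifts toward the side with more gas moles — to the right.
All effects act in the same direction — net shift to the right.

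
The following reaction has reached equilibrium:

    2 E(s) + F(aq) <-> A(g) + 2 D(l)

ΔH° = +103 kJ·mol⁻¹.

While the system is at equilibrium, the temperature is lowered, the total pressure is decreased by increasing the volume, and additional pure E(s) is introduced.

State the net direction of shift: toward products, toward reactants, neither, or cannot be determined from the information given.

The forward reaction is endothermic. Lowering T favours the exothermic direction — shift to the left.
Gas moles: reactants 0, products 1 (Δn_gas = +1). Expansion shifts the system toward the side with more moles of gas — to the right.
E is a pure solid; its activity is 1 regardless of amount, so Q is unaffected — no shift from this change.
The individual effects push in opposite directions; without quantitative information the net direction cannot be determined.

cannot be determined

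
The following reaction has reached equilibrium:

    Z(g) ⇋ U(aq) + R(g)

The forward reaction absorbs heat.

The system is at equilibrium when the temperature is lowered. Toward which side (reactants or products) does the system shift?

left

The forward reaction is endothermic. Lowering T favours the exothermic direction — shift to the left.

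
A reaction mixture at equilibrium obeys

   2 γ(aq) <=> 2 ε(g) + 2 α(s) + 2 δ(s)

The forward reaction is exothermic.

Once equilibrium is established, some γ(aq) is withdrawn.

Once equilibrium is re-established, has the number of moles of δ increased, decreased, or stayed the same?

decreases

Removing γ (aq), a reactant, drives the reaction to the left.
The net shift is to the left. δ is a product, so its amount decreases.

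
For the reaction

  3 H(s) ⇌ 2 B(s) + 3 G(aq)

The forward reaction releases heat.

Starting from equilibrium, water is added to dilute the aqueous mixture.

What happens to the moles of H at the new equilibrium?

decreases

Dilution lowers every aqueous concentration by the same factor. Δn_aq = 3 − 0 = +3, so the system shifts toward the side with more dissolved moles — to the right.
The net shift is to the right. H is a reactant, so its amount decreases.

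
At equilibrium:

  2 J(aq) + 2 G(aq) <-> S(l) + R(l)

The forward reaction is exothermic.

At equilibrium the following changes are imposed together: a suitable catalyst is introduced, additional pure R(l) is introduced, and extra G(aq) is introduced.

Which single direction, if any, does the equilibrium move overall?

right

A catalyst speeds both forward and reverse rates equally; it changes neither Q nor K — no shift from this change.
R is a pure liquid; its activity is 1 regardless of amount, so Q is unaffected — no shift from this change.
Adding G (aq), a reactant, drives the reaction to the right.
Only the nonzero effect(s) matter; the net shift is to the right.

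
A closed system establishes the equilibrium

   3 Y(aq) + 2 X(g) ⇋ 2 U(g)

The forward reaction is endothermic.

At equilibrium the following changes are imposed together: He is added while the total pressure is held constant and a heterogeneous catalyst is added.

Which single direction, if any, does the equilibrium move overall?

no shift

Adding inert gas at constant total pressure expands the volume, scaling every reacting partial pressure by the same factor. Δn_gas = 2 − 2 = 0, so Q is unchanged — no shift.
A catalyst speeds both forward and reverse rates equally; it changes neither Q nor K — no shift from this change.
None of the changes alters Q relative to K, so there is no net shift.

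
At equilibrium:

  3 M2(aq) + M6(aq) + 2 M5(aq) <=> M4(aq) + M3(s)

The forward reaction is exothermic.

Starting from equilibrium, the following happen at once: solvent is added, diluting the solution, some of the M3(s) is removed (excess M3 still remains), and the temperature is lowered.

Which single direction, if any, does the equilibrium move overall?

Dilution lowers every aqueous concentration by the same factor. Δn_aq = 1 − 6 = -5, so the system shifts toward the side with more dissolved moles — to the left.
M3 is a pure solid; its activity is 1 regardless of amount, so Q is unaffected — no shift from this change.
The forward reaction is exothermic. Lowering T favours the exothermic direction — shift to the right.
The individual effects push in opposite directions; without quantitative information the net direction cannot be determined.

cannot be determined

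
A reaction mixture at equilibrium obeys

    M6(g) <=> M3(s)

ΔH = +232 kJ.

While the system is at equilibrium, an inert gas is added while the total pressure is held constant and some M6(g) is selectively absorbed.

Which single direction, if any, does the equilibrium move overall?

Adding inert gas at constant total pressure expands the volume and lowers every reacting partial pressure. With Δn_gas = 0 − 1 = -1, Q moves away from K toward the side with fewer gas moles, so the system shifts toward the side with more gas moles — to the left.
Removing M6 (g), a reactant, drives the reaction to the left.
All effects act in the same direction — net shift to the left.

left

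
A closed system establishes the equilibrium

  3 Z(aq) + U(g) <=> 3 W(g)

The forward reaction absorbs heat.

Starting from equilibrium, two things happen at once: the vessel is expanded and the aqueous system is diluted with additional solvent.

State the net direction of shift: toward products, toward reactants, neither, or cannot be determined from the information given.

Gas moles: reactants 1, products 3 (Δn_gas = +2). Expansion shifts the system toward the side with more moles of gas — to the right.
Dilution lowers every aqueous concentration by the same factor. Δn_aq = 0 − 3 = -3, so the system shifts toward the side with more dissolved moles — to the left.
The individual effects push in opposite directions; without quantitative information the net direction cannot be determined.

cannot be determined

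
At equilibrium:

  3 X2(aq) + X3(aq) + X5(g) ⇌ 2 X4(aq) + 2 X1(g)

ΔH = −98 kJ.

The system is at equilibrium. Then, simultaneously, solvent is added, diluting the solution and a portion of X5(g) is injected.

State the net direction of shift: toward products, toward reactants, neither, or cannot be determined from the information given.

cannot be determined

Dilution lowers every aqueous concentration by the same factor. Δn_aq = 2 − 4 = -2, so the system shifts toward the side with more dissolved moles — to the left.
Adding X5 (g), a reactant, drives the reaction to the right.
The individual effects push in opposite directions; without quantitative information the net direction cannot be determined.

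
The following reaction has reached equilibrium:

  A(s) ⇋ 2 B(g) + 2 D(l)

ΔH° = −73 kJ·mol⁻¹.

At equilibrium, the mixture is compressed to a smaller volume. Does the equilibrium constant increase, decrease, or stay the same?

unchanged

The equilibrium constant depends only on temperature. This perturbation may move the position of equilibrium, but since T is unchanged, K itself is unchanged.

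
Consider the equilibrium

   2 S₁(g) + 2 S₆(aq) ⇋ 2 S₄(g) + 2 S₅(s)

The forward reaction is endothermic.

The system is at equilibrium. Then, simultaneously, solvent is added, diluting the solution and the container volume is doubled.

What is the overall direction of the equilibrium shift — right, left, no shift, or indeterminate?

Dilution lowers every aqueous concentration by the same factor. Δn_aq = 0 − 2 = -2, so the system shifts toward the side with more dissolved moles — to the left.
Gas moles: reactants 2, products 2. Δn_gas = 0, so a volume change leaves Q equal to K — no shift from this change.
Only the nonzero effect(s) matter; the net shift is to the left.

left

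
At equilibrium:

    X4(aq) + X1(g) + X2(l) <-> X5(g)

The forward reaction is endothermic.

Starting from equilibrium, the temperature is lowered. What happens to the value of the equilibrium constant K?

decreases

K depends on temperature via the van 't Hoff relation. The forward reaction is endothermic, so lowering T decreases K.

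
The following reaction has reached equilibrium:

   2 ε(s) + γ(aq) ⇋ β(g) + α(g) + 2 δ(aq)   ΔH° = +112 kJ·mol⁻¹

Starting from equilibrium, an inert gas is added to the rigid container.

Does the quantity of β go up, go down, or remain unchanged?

unchanged

At constant volume, adding an inert gas leaves every reacting species' partial pressure unchanged, so Q is unchanged — no shift from this change.
No net shift occurs, so the amount of β is unchanged.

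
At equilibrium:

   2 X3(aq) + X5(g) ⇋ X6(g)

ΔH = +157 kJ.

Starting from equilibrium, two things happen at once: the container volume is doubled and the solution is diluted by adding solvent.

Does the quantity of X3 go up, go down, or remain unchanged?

Gas moles: reactants 1, products 1. Δn_gas = 0, so a volume change leaves Q equal to K — no shift from this change.
Dilution lowers every aqueous concentration by the same factor. Δn_aq = 0 − 2 = -2, so the system shifts toward the side with more dissolved moles — to the left.
The net shift is to the left. X3 is a reactant, so its amount increases.

increases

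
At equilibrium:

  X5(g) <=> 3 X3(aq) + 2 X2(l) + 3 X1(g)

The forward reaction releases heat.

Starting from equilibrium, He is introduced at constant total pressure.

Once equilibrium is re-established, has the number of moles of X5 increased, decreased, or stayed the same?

decreases

Adding inert gas at constant total pressure expands the volume and lowers every reacting partial pressure. With Δn_gas = 3 − 1 = +2, Q moves away from K toward the side with fewer gas moles, so the system shifts toward the side with more gas moles — to the right.
The net shift is to the right. X5 is a reactant, so its amount decreases.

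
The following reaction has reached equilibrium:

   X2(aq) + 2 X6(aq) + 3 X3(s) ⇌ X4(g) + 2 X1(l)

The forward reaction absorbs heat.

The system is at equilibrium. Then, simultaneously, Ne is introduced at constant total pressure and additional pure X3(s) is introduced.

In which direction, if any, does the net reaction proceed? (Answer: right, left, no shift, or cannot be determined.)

right

Adding inert gas at constant total pressure expands the volume and lowers every reacting partial pressure. With Δn_gas = 1 − 0 = +1, Q moves away from K toward the side with fewer gas moles, so the system shifts toward the side with more gas moles — to the right.
X3 is a pure solid; its activity is 1 regardless of amount, so Q is unaffected — no shift from this change.
Only the nonzero effect(s) matter; the net shift is to the right.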